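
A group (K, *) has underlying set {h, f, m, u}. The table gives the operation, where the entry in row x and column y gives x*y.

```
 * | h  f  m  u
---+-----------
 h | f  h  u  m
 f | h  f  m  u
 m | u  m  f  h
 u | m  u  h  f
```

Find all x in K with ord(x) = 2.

Identity is f. Compute the order of each non-identity element by repeated multiplication:
  h: h → f  (order 2)
  m: m → f  (order 2)
  u: u → f  (order 2)
Elements of order 2: {h, m, u}.

{h, m, u}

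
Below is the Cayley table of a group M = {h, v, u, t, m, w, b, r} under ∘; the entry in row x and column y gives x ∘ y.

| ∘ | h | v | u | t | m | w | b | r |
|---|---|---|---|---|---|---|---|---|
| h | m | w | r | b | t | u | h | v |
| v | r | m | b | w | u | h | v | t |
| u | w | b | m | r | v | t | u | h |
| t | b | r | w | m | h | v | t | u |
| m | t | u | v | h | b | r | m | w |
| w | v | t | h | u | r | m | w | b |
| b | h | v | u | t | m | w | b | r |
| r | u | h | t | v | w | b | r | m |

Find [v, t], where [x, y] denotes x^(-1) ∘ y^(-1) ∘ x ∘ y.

Identity is b; from the table v^(-1) = u and t^(-1) = h.
u ∘ h = w
w ∘ v = t
t ∘ t = m
(Structurally, M here is isomorphic to the quaternion group Q_8.)

m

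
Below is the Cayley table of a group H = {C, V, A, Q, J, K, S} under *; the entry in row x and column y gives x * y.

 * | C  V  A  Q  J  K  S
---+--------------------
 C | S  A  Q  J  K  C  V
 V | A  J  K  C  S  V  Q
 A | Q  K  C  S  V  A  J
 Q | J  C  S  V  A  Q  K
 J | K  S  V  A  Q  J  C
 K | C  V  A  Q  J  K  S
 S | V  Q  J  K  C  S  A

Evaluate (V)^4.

Q

V^1 = V
V^2 = V * V = J
V^3 = J * V = S
V^4 = S * V = Q
(Structurally, H here is isomorphic to the cyclic group Z_7.)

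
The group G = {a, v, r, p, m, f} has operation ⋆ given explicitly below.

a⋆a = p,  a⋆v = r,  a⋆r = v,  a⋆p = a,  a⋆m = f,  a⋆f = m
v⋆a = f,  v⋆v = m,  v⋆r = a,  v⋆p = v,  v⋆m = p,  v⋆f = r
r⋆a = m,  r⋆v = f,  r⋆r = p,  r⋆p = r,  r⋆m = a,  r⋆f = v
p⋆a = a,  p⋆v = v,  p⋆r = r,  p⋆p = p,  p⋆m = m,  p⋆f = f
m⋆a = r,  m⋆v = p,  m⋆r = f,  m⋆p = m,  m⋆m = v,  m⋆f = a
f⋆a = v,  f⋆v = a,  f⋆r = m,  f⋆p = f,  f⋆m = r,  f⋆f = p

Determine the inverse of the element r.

r

First locate the identity: row p matches the header, so p is the identity.
Scan row r for p: r ⋆ r = p. Hence r^(-1) = r.
(Structurally, G here is isomorphic to the symmetric group S_3.)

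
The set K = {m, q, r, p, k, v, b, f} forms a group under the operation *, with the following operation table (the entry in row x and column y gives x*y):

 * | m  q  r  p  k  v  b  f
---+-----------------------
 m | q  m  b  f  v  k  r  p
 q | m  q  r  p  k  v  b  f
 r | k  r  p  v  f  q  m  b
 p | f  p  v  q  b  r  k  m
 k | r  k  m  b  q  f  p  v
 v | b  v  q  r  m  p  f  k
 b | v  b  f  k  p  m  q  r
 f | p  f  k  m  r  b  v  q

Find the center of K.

An element z is central iff its row equals its column in the table.
For m: m*r = b ≠ k = r*m, so m ∉ Z.
Checking each element this way leaves Z(K) = {p, q}.

{p, q}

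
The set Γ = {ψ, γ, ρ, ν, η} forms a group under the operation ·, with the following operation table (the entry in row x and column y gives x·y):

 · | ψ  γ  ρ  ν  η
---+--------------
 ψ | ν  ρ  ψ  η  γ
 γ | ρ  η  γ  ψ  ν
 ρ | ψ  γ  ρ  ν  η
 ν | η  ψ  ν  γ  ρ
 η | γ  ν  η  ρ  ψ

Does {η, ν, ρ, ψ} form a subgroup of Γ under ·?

ψ·η = γ, which is not in {η, ν, ρ, ψ}.
The subset is not closed under ·, so it is not a subgroup.
(Structurally, Γ here is isomorphic to the cyclic group Z_5.)

No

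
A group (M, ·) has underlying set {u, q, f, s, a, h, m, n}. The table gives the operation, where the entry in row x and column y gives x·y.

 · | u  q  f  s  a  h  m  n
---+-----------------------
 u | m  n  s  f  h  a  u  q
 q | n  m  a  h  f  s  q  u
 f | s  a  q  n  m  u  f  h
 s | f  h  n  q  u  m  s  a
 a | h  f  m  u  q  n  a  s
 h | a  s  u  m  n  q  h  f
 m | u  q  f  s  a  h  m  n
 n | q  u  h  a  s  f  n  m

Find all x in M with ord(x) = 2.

{n, q, u}

Identity is m. Compute the order of each non-identity element by repeated multiplication:
  u: u → m  (order 2)
  q: q → m  (order 2)
  f: f → q → a → m  (order 4)
  s: s → q → h → m  (order 4)
  a: a → q → f → m  (order 4)
  h: h → q → s → m  (order 4)
  n: n → m  (order 2)
Elements of order 2: {n, q, u}.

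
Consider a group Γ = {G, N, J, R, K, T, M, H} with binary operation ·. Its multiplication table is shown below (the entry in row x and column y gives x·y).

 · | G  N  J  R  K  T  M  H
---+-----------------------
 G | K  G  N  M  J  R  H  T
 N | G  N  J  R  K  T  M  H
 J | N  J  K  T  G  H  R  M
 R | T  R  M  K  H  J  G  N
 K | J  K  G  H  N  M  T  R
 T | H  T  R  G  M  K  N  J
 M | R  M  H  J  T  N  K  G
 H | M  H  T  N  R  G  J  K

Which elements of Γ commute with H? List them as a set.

{H, K, N, R}

Compare row H with column H entry by entry.
R·H = N = H·R, so R commutes with H.
T·H = J but H·T = G, so T does not.
Collecting the elements that commute with H: C(H) = {H, K, N, R}.
(Structurally, Γ here is isomorphic to the quaternion group Q_8.)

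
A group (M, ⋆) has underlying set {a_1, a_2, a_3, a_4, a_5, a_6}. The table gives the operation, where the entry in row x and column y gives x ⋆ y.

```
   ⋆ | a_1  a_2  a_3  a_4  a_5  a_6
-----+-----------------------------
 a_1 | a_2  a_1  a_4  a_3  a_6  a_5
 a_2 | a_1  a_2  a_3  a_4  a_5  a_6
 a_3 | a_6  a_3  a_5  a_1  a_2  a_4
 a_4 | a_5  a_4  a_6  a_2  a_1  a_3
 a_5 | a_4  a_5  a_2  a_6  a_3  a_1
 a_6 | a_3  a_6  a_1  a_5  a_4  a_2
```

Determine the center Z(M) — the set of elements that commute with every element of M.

An element z is central iff its row equals its column in the table.
For a_6: a_6 ⋆ a_3 = a_1 ≠ a_4 = a_3 ⋆ a_6, so a_6 ∉ Z.
Checking each element this way leaves Z(M) = {a_2}.

{a_2}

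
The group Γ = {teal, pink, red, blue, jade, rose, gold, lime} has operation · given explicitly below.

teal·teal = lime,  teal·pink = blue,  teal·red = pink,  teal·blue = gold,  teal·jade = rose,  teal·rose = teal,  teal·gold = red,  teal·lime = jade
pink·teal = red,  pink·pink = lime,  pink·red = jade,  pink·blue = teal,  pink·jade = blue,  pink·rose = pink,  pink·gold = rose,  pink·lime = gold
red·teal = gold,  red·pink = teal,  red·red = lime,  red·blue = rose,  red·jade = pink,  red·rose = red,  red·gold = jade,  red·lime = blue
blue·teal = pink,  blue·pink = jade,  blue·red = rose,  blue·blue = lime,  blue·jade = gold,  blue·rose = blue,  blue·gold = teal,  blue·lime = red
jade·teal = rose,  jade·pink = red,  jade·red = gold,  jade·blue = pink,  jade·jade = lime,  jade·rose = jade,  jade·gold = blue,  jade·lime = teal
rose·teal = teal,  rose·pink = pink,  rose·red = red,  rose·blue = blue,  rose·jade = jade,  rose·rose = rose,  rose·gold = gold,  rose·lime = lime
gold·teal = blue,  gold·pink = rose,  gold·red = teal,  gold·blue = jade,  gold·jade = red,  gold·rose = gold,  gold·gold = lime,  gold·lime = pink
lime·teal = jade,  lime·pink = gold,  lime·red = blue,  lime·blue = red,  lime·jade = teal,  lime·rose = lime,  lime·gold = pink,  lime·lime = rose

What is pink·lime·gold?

lime

pink·lime = gold
gold·gold = lime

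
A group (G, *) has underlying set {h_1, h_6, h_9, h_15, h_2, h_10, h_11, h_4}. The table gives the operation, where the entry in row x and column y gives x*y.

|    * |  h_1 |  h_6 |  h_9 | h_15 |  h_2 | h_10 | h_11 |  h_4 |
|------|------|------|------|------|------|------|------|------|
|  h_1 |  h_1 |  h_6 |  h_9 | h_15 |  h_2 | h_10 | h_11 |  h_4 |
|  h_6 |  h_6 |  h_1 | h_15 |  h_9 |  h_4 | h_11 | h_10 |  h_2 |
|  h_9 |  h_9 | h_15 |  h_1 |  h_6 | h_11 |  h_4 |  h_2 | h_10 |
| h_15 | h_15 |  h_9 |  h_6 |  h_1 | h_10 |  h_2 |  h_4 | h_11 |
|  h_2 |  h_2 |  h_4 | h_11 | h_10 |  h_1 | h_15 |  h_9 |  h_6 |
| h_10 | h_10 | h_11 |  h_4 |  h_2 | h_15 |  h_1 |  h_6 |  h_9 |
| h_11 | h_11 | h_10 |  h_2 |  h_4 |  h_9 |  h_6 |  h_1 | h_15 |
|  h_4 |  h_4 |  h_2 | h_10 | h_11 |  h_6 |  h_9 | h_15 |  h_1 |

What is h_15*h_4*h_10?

h_6

h_15*h_4 = h_11
h_11*h_10 = h_6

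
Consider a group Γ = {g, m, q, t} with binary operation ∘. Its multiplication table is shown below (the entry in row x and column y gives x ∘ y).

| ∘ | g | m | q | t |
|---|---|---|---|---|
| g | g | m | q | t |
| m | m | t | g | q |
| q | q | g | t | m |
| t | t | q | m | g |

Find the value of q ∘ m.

g

Read row q, column m: q ∘ m = g.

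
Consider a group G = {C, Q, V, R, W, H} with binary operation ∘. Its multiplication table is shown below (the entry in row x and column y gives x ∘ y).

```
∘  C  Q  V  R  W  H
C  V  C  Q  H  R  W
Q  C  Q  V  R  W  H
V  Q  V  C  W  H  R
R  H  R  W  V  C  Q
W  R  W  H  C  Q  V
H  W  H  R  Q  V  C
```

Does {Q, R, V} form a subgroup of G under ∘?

V ∘ V = C, which is not in {Q, R, V}.
The subset is not closed under ∘, so it is not a subgroup.

No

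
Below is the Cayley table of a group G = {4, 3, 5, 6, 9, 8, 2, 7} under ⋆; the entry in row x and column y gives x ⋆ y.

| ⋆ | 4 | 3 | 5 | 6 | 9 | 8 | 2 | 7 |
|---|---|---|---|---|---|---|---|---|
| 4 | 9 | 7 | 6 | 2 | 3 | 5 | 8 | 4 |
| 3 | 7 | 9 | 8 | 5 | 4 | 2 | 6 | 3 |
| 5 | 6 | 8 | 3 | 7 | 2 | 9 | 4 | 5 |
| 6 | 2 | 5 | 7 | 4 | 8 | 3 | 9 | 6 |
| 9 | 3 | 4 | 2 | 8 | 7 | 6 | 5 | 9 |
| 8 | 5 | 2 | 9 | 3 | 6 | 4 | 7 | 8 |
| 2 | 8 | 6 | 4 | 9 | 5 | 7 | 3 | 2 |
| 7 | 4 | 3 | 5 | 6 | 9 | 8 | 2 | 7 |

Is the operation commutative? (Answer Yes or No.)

Yes

Check whether the table is symmetric across its main diagonal.
Every entry (row x, col y) equals the entry (row y, col x), so G is abelian.
(In fact G ≅ the cyclic group Z_8.)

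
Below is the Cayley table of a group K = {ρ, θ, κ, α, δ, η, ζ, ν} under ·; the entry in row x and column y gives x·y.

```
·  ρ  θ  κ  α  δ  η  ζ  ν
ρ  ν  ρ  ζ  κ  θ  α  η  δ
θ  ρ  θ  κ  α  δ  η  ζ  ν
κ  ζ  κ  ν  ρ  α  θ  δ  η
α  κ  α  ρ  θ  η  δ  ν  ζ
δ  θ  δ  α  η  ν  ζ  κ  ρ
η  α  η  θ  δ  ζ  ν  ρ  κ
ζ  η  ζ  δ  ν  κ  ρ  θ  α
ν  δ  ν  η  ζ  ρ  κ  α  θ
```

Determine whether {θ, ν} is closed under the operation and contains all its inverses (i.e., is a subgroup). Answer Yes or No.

{θ, ν} contains the identity θ.
Checking products: every product of two elements of {θ, ν} (read from the table) lies in {θ, ν}, so the set is closed.
In a finite group, a nonempty closed subset is a subgroup. So {θ, ν} ≤ K.

Yes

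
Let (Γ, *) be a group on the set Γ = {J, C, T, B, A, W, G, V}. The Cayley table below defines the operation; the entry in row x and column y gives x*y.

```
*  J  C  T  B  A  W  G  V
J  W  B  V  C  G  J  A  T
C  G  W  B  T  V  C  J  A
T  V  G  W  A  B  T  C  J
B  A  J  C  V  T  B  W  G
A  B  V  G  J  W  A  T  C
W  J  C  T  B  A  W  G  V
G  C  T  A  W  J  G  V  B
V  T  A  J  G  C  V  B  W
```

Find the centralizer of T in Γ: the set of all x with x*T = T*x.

Compare row T with column T entry by entry.
V*T = J = T*V, so V commutes with T.
A*T = G but T*A = B, so A does not.
Collecting the elements that commute with T: C(T) = {J, T, V, W}.

{J, T, V, W}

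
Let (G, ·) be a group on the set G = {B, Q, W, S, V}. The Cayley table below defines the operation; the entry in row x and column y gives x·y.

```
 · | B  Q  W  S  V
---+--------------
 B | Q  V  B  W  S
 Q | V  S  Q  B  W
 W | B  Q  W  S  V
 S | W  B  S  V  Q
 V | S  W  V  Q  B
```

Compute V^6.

V

V^1 = V
V^2 = V·V = B
V^3 = B·V = S
V^4 = S·V = Q
V^5 = Q·V = W
V^6 = W·V = V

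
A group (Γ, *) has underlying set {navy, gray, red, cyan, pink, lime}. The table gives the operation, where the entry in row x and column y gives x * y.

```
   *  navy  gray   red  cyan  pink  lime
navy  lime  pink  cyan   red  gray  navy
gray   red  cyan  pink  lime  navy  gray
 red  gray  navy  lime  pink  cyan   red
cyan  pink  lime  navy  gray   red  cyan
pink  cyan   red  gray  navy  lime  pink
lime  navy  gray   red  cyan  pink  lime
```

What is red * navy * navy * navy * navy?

red * navy = gray
gray * navy = red
red * navy = gray
gray * navy = red
(Structurally, Γ here is isomorphic to the symmetric group S_3.)

red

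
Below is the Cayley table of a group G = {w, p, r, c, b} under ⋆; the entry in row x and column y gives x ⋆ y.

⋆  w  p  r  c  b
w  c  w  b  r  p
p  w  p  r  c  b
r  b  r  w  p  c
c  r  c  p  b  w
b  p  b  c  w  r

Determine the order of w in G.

The identity element is p (its row matches the header).
w^1 = w
w^2 = w ⋆ w = c
w^3 = c ⋆ w = r
w^4 = r ⋆ w = b
w^5 = b ⋆ w = p
The first power of w equal to the identity is w^5, so ord(w) = 5.

5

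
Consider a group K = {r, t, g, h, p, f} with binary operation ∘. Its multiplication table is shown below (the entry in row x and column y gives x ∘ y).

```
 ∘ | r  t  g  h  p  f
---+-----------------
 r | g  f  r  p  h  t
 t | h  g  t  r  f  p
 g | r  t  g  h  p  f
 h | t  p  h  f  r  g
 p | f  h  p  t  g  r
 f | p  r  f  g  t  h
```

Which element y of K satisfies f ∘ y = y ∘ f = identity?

First locate the identity: row g matches the header, so g is the identity.
Scan row f for g: f ∘ h = g. Hence f^(-1) = h.
(Structurally, K here is isomorphic to the symmetric group S_3.)

h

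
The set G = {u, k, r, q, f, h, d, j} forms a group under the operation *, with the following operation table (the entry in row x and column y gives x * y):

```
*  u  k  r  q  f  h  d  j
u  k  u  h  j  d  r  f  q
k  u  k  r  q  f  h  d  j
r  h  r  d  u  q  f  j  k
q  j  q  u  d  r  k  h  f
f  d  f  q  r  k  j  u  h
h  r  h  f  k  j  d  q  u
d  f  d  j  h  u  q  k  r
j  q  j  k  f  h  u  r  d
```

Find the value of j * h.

u

Read row j, column h: j * h = u.
(Structurally, G here is isomorphic to Z_2 x Z_4.)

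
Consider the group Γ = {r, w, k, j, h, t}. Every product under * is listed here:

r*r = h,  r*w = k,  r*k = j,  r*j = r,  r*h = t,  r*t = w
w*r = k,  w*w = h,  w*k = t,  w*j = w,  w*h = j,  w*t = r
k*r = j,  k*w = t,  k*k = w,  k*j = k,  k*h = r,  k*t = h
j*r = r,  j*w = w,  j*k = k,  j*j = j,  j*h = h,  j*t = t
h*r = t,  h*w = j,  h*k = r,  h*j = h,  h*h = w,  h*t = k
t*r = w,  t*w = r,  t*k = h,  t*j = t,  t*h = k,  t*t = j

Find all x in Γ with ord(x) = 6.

{k, r}

Identity is j. Compute the order of each non-identity element by repeated multiplication:
  r: r → h → t → w → k → j  (order 6)
  w: w → h → j  (order 3)
  k: k → w → t → h → r → j  (order 6)
  h: h → w → j  (order 3)
  t: t → j  (order 2)
Elements of order 6: {k, r}.
(Structurally, Γ here is isomorphic to the cyclic group Z_6.)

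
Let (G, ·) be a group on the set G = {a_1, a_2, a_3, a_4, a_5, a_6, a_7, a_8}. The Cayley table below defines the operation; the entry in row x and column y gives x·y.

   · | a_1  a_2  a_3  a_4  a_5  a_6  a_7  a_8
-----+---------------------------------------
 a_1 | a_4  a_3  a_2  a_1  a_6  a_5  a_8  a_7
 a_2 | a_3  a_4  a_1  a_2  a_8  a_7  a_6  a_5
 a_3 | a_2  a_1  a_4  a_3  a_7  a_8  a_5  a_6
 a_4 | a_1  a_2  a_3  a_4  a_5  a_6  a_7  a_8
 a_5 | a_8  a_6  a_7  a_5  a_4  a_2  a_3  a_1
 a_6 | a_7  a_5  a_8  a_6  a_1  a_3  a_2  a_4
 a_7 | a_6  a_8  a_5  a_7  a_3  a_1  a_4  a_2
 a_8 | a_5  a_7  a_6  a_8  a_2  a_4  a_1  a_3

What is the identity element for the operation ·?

a_4

The identity e satisfies e·x = x for all x, so its row in the table reproduces the column headers.
Row a_4 reads: a_1, a_2, a_3, a_4, a_5, a_6, a_7, a_8 — exactly the header order. So a_4 is the identity.
(Structurally, G here is isomorphic to the dihedral group D_4.)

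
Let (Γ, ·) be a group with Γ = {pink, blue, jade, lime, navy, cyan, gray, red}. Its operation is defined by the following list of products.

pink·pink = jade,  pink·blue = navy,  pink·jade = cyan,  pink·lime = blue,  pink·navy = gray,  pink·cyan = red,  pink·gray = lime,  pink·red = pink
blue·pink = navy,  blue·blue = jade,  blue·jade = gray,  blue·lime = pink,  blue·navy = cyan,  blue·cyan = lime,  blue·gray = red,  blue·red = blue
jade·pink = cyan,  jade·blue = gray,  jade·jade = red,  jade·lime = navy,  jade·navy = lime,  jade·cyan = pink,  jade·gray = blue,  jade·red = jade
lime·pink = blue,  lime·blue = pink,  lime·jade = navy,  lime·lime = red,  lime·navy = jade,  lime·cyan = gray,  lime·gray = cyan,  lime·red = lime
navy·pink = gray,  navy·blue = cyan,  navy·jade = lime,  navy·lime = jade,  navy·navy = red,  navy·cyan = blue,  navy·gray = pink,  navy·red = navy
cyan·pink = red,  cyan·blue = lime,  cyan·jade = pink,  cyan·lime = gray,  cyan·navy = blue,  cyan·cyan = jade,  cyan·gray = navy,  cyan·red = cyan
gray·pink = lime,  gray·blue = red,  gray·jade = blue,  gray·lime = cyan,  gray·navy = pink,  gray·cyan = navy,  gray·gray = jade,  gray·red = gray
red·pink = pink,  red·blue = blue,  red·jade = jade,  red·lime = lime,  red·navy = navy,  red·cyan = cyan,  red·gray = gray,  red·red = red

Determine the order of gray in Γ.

The identity element is red (its row matches the header).
gray^1 = gray
gray^2 = gray·gray = jade
gray^3 = jade·gray = blue
gray^4 = blue·gray = red
The first power of gray equal to the identity is gray^4, so ord(gray) = 4.
(Structurally, Γ here is isomorphic to Z_2 x Z_4.)

4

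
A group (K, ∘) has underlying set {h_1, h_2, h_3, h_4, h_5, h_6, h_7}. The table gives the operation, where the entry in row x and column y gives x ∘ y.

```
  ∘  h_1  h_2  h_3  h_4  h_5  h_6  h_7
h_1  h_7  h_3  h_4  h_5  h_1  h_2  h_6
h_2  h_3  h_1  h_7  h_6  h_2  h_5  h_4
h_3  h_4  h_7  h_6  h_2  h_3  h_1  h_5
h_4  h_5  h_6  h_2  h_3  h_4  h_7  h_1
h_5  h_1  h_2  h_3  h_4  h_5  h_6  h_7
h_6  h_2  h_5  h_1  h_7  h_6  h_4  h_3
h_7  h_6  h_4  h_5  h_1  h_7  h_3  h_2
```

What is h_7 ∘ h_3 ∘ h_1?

h_1

h_7 ∘ h_3 = h_5
h_5 ∘ h_1 = h_1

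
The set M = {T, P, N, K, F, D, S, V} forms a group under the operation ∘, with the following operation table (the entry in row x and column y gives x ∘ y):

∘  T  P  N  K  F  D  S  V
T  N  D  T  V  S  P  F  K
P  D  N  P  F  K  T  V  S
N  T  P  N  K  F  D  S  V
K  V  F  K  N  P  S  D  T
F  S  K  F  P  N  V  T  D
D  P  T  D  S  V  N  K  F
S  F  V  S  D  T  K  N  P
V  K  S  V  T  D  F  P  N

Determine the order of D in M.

2

The identity element is N (its row matches the header).
D^1 = D
D^2 = D ∘ D = N
The first power of D equal to the identity is D^2, so ord(D) = 2.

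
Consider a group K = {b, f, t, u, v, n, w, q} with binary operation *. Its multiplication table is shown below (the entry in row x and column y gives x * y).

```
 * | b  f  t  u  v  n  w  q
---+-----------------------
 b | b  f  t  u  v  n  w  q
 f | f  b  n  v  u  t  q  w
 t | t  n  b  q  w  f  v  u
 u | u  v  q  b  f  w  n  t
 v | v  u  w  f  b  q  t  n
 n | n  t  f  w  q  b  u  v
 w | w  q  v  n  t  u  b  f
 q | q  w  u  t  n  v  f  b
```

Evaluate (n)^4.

n^1 = n
n^2 = n * n = b
n^3 = b * n = n
n^4 = n * n = b

b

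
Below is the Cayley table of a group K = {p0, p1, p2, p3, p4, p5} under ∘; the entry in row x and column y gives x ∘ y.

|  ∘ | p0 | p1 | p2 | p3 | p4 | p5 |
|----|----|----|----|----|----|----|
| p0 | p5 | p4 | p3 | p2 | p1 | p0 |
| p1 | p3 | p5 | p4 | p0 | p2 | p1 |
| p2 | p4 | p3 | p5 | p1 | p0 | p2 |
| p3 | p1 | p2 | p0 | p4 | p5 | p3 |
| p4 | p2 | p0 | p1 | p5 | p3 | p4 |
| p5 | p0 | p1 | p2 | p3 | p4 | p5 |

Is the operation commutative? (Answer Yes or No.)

p3 ∘ p2 = p0 but p2 ∘ p3 = p1.
Since p3 and p2 do not commute, K is not abelian.

No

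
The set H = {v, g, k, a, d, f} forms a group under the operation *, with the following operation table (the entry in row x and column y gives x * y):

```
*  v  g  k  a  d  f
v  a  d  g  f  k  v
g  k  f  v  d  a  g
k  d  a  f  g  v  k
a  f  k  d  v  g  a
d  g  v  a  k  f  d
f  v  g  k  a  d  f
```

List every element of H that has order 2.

{d, g, k}

Identity is f. Compute the order of each non-identity element by repeated multiplication:
  v: v → a → f  (order 3)
  g: g → f  (order 2)
  k: k → f  (order 2)
  a: a → v → f  (order 3)
  d: d → f  (order 2)
Elements of order 2: {d, g, k}.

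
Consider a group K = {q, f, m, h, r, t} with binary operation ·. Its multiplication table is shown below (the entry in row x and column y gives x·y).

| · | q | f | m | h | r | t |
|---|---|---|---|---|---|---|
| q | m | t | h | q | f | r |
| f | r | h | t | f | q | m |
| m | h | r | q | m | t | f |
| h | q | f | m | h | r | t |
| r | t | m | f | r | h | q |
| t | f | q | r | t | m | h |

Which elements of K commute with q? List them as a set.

{h, m, q}

Compare row q with column q entry by entry.
m·q = h = q·m, so m commutes with q.
f·q = r but q·f = t, so f does not.
Collecting the elements that commute with q: C(q) = {h, m, q}.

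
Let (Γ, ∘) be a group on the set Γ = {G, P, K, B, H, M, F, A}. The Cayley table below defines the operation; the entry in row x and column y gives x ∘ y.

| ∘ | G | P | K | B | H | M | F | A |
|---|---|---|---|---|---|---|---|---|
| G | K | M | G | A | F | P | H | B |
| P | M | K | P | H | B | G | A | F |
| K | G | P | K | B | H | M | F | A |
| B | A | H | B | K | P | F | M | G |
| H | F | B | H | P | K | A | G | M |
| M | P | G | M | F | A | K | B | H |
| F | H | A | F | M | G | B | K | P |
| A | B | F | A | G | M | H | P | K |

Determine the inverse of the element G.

First locate the identity: row K matches the header, so K is the identity.
Scan row G for K: G ∘ G = K. Hence G^(-1) = G.

G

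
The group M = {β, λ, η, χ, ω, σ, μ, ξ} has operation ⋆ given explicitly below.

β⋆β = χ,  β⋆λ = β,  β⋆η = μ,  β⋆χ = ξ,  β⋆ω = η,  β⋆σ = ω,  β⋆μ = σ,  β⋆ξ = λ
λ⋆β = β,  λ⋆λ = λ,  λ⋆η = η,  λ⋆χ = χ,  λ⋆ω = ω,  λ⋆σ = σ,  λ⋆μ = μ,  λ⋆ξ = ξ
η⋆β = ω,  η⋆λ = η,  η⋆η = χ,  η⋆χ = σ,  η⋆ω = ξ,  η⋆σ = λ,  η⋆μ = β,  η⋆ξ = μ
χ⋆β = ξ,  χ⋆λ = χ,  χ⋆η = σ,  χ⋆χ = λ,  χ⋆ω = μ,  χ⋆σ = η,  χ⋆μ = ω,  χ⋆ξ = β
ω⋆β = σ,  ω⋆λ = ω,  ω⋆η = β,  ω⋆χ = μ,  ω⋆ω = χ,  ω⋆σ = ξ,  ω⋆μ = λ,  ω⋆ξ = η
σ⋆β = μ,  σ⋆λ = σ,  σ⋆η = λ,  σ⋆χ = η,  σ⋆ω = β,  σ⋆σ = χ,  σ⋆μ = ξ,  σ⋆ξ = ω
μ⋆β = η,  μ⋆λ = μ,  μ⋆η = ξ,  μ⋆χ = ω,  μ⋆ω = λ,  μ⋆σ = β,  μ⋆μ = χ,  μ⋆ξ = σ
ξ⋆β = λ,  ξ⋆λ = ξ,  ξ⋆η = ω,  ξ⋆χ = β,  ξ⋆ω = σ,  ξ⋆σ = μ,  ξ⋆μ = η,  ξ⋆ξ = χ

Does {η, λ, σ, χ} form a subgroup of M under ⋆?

{η, λ, σ, χ} contains the identity λ.
Checking products: every product of two elements of {η, λ, σ, χ} (read from the table) lies in {η, λ, σ, χ}, so the set is closed.
In a finite group, a nonempty closed subset is a subgroup. So {η, λ, σ, χ} ≤ M.

Yes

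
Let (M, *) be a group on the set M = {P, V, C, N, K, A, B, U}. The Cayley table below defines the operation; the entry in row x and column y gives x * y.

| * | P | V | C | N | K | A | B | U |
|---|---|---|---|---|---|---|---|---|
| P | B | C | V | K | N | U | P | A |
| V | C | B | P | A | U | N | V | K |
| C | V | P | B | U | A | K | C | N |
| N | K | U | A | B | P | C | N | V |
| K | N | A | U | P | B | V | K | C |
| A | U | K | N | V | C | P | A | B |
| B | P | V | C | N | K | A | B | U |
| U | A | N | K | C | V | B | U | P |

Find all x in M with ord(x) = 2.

Identity is B. Compute the order of each non-identity element by repeated multiplication:
  P: P → B  (order 2)
  V: V → B  (order 2)
  C: C → B  (order 2)
  N: N → B  (order 2)
  K: K → B  (order 2)
  A: A → P → U → B  (order 4)
  U: U → P → A → B  (order 4)
Elements of order 2: {C, K, N, P, V}.

{C, K, N, P, V}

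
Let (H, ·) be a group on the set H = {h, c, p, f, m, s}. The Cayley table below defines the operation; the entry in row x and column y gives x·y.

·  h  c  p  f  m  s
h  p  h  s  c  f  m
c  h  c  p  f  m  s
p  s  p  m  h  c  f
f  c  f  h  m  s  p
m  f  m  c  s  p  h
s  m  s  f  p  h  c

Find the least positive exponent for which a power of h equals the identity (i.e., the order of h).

The identity element is c (its row matches the header).
h^1 = h
h^2 = h·h = p
h^3 = p·h = s
h^4 = s·h = m
h^5 = m·h = f
h^6 = f·h = c
The first power of h equal to the identity is h^6, so ord(h) = 6.
(Structurally, H here is isomorphic to the cyclic group Z_6.)

6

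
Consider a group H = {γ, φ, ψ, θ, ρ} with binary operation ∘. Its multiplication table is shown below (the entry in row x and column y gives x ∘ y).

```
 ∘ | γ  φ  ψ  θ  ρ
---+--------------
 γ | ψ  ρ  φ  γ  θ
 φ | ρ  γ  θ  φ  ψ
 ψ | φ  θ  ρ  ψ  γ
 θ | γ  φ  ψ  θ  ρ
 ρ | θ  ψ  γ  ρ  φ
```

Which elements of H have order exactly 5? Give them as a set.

{γ, ρ, φ, ψ}

Identity is θ. Compute the order of each non-identity element by repeated multiplication:
  γ: γ → ψ → φ → ρ → θ  (order 5)
  φ: φ → γ → ρ → ψ → θ  (order 5)
  ψ: ψ → ρ → γ → φ → θ  (order 5)
  ρ: ρ → φ → ψ → γ → θ  (order 5)
Elements of order 5: {γ, ρ, φ, ψ}.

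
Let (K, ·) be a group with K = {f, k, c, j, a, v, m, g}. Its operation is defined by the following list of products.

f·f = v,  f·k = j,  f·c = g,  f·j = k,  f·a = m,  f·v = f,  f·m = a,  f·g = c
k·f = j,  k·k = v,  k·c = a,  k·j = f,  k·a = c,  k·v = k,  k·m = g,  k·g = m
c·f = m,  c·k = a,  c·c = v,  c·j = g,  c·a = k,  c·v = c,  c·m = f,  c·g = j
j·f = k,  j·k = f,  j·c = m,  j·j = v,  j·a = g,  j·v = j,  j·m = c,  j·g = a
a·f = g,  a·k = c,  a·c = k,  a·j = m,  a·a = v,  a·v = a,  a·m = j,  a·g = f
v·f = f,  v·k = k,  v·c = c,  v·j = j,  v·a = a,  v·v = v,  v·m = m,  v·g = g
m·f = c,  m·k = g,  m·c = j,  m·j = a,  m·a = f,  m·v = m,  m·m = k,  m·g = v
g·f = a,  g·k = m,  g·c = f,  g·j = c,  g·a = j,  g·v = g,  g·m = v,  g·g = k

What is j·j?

v

Read row j, column j: j·j = v.
(Structurally, K here is isomorphic to the dihedral group D_4.)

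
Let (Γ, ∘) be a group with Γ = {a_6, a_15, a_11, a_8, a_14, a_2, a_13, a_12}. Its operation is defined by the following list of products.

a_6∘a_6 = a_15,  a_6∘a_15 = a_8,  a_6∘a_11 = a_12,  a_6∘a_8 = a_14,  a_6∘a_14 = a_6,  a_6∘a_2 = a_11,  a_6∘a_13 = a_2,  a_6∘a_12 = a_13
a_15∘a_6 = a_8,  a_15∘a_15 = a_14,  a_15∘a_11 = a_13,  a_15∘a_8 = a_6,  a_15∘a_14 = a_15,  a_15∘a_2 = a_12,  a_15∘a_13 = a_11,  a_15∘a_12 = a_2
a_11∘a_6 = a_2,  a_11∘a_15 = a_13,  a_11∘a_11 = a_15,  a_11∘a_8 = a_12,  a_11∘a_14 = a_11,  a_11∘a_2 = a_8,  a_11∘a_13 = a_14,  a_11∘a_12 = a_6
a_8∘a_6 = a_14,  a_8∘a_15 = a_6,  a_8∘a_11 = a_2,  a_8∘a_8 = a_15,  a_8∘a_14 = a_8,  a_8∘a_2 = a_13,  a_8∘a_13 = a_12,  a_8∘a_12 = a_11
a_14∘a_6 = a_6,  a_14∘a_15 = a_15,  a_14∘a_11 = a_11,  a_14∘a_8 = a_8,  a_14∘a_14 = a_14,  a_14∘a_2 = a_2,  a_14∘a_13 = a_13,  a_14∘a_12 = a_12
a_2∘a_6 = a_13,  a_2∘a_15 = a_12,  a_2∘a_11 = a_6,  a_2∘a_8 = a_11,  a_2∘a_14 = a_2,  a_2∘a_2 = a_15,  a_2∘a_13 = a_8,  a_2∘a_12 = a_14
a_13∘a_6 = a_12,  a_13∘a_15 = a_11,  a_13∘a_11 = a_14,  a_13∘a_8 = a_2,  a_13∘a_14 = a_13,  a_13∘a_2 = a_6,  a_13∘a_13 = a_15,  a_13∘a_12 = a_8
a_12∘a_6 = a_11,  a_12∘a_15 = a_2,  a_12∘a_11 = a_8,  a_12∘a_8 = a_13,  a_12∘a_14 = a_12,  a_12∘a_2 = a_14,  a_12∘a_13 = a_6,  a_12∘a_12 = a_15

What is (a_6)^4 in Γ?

a_6^1 = a_6
a_6^2 = a_6 ∘ a_6 = a_15
a_6^3 = a_15 ∘ a_6 = a_8
a_6^4 = a_8 ∘ a_6 = a_14
(Structurally, Γ here is isomorphic to the quaternion group Q_8.)

a_14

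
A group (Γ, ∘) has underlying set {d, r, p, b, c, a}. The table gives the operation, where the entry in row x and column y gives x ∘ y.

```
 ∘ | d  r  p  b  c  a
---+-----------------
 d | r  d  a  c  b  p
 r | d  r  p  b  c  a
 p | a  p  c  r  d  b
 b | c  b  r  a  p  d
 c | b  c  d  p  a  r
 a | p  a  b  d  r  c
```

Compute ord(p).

The identity element is r (its row matches the header).
p^1 = p
p^2 = p ∘ p = c
p^3 = c ∘ p = d
p^4 = d ∘ p = a
p^5 = a ∘ p = b
p^6 = b ∘ p = r
The first power of p equal to the identity is p^6, so ord(p) = 6.

6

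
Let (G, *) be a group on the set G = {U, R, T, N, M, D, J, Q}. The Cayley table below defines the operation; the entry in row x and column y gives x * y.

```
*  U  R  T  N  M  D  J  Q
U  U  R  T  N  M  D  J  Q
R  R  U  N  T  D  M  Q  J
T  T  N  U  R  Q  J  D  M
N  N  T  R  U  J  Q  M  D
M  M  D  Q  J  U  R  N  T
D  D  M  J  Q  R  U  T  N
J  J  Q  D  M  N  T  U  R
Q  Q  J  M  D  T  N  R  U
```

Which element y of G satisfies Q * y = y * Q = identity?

First locate the identity: row U matches the header, so U is the identity.
Scan row Q for U: Q * Q = U. Hence Q^(-1) = Q.

Q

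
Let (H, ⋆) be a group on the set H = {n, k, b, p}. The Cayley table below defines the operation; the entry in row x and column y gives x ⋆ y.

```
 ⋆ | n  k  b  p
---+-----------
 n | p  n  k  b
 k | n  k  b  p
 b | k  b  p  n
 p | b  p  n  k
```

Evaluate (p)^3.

p

p^1 = p
p^2 = p ⋆ p = k
p^3 = k ⋆ p = p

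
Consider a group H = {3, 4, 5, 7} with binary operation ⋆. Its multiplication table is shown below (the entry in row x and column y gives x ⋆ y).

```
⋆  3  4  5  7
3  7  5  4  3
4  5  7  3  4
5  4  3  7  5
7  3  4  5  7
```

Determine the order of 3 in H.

The identity element is 7 (its row matches the header).
3^1 = 3
3^2 = 3 ⋆ 3 = 7
The first power of 3 equal to the identity is 3^2, so ord(3) = 2.

2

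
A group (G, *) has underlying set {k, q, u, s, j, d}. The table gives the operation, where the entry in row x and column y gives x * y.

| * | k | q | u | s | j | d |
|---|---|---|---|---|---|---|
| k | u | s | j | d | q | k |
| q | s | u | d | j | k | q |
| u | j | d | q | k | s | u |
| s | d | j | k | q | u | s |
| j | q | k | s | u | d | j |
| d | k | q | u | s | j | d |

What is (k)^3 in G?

j

k^1 = k
k^2 = k * k = u
k^3 = u * k = j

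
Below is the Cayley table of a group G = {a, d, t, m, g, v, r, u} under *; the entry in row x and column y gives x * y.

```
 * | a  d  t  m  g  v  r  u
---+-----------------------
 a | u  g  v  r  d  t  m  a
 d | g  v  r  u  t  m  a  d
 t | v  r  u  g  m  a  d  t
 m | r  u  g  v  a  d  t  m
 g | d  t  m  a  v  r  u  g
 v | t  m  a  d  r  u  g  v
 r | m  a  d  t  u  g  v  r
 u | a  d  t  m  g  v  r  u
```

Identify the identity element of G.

u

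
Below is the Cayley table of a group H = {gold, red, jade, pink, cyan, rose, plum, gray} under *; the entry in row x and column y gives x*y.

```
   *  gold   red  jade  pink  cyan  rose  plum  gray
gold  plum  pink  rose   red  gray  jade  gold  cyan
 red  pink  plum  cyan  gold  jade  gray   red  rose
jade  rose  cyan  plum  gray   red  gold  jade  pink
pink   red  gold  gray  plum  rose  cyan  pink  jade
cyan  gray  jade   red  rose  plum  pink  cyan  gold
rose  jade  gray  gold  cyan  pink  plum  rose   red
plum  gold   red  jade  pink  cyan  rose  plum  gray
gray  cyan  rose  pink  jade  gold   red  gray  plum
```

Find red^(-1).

First locate the identity: row plum matches the header, so plum is the identity.
Scan row red for plum: red*red = plum. Hence red^(-1) = red.

red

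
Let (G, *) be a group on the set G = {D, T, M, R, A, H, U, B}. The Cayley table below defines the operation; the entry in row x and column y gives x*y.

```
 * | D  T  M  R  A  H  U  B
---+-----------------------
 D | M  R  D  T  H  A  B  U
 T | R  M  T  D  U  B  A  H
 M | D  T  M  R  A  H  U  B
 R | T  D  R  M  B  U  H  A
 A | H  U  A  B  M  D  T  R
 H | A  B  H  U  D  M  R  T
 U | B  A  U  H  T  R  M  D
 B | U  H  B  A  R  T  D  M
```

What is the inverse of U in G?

First locate the identity: row M matches the header, so M is the identity.
Scan row U for M: U*U = M. Hence U^(-1) = U.

U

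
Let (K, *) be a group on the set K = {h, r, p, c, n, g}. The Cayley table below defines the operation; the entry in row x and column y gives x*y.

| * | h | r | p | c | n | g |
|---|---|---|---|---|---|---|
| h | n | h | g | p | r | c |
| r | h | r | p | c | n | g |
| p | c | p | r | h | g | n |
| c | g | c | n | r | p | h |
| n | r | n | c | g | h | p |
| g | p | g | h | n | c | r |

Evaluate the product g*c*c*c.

g*c = n
n*c = g
g*c = n

n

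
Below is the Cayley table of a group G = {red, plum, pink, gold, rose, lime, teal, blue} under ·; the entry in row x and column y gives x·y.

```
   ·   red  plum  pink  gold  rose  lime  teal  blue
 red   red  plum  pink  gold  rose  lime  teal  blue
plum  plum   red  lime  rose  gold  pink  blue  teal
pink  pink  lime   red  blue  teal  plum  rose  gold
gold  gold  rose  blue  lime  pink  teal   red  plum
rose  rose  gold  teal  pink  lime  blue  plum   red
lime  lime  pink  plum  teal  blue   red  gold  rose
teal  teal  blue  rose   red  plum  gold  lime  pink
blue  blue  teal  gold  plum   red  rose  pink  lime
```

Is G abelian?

Yes

Check whether the table is symmetric across its main diagonal.
Every entry (row x, col y) equals the entry (row y, col x), so G is abelian.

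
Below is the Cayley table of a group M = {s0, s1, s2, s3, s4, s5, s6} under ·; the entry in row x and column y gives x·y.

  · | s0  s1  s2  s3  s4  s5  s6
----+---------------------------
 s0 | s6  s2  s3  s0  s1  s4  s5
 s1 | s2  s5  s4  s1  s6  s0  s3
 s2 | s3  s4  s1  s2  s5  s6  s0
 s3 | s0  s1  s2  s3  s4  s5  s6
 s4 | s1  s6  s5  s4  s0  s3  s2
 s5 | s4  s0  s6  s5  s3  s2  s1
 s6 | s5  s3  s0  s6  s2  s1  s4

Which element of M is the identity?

s3

The identity e satisfies e·x = x for all x, so its row in the table reproduces the column headers.
Row s3 reads: s0, s1, s2, s3, s4, s5, s6 — exactly the header order. So s3 is the identity.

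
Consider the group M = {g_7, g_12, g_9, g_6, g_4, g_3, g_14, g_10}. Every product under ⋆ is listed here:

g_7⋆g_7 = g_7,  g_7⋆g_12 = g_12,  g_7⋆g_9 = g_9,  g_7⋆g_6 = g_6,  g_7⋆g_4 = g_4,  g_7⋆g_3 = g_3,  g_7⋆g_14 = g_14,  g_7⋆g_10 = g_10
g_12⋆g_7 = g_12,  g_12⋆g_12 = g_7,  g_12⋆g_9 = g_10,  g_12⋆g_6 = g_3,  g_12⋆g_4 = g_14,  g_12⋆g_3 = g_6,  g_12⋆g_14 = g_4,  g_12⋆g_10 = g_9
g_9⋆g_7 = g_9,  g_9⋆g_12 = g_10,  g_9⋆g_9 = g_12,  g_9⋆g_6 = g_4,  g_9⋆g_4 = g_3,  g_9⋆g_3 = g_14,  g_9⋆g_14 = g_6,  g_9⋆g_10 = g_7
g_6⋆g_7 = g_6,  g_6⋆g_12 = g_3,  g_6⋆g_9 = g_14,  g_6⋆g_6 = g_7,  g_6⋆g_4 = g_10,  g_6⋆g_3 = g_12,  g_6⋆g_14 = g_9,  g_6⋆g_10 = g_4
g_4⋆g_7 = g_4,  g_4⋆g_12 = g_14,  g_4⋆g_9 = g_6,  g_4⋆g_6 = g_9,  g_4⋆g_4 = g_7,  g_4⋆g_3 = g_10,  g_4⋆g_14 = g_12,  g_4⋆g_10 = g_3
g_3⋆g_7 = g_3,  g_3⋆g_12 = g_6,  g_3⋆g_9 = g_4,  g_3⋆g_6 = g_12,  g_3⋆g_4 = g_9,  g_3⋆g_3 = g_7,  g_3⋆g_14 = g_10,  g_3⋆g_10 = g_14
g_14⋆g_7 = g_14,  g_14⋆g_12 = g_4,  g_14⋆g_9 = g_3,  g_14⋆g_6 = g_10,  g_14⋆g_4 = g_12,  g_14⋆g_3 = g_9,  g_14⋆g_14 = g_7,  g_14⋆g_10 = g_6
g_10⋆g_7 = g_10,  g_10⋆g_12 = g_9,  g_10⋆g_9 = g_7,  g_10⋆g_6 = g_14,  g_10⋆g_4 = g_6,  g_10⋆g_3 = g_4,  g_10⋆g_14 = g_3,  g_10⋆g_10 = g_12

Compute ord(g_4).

2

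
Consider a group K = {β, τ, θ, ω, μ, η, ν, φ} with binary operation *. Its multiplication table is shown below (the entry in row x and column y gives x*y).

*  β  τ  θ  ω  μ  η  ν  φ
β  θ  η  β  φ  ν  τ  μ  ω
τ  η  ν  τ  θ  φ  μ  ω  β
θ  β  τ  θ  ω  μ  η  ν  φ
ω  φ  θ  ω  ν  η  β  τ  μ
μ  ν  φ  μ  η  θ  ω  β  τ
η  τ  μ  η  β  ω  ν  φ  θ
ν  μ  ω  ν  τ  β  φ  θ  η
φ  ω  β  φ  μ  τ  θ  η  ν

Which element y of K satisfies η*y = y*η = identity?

φ

First locate the identity: row θ matches the header, so θ is the identity.
Scan row η for θ: η*φ = θ. Hence η^(-1) = φ.
(Structurally, K here is isomorphic to Z_2 x Z_4.)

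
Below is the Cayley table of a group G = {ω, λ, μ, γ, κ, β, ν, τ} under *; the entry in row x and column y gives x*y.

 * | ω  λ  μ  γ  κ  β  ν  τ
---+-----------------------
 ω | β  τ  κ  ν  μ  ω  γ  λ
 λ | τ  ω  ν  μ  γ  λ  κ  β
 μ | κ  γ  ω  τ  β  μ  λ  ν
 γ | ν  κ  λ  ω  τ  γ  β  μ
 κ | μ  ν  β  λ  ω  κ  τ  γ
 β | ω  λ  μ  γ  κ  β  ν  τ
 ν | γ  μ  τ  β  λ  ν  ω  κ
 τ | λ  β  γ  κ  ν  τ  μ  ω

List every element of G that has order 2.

Identity is β. Compute the order of each non-identity element by repeated multiplication:
  ω: ω → β  (order 2)
  λ: λ → ω → τ → β  (order 4)
  μ: μ → ω → κ → β  (order 4)
  γ: γ → ω → ν → β  (order 4)
  κ: κ → ω → μ → β  (order 4)
  ν: ν → ω → γ → β  (order 4)
  τ: τ → ω → λ → β  (order 4)
Elements of order 2: {ω}.
(Structurally, G here is isomorphic to the quaternion group Q_8.)

{ω}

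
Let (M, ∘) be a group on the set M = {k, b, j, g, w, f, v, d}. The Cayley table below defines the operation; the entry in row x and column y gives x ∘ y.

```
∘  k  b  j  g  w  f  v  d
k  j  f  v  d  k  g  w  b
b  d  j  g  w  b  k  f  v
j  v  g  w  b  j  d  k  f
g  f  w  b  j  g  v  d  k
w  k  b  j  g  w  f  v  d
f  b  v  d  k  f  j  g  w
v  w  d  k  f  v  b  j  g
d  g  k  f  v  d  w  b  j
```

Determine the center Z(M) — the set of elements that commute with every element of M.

An element z is central iff its row equals its column in the table.
For f: f ∘ g = k ≠ v = g ∘ f, so f ∉ Z.
Checking each element this way leaves Z(M) = {j, w}.

{j, w}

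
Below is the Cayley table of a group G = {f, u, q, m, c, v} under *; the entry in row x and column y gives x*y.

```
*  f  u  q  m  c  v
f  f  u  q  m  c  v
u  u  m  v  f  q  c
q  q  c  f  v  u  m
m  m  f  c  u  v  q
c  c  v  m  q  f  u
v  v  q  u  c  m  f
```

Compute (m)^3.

m^1 = m
m^2 = m*m = u
m^3 = u*m = f
(Structurally, G here is isomorphic to the symmetric group S_3.)

f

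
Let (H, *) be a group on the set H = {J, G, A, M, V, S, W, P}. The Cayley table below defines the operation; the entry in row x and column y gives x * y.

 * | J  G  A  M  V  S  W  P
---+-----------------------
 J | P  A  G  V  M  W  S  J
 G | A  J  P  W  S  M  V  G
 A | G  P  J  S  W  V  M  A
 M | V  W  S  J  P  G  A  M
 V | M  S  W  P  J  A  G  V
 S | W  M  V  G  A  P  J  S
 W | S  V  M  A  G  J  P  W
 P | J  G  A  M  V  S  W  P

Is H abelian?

Yes

Check whether the table is symmetric across its main diagonal.
Every entry (row x, col y) equals the entry (row y, col x), so H is abelian.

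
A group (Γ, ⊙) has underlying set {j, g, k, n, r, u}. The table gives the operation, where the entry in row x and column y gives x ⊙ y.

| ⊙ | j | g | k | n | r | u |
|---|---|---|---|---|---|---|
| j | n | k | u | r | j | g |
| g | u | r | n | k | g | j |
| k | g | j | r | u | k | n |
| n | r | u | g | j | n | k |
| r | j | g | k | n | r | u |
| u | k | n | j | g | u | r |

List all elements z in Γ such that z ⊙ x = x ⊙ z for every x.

{r}

An element z is central iff its row equals its column in the table.
For j: j ⊙ u = g ≠ k = u ⊙ j, so j ∉ Z.
Checking each element this way leaves Z(Γ) = {r}.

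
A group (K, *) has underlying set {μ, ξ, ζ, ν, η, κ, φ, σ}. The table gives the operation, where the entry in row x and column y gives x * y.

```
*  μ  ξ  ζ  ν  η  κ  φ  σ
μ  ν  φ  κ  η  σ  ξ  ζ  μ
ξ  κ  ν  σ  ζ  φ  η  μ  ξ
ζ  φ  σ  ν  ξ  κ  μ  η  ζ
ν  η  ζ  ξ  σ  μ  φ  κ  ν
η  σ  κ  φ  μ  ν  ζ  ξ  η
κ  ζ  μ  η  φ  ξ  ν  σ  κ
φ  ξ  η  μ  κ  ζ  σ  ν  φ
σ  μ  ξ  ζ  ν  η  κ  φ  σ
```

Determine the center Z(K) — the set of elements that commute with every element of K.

An element z is central iff its row equals its column in the table.
For μ: μ * ζ = κ ≠ φ = ζ * μ, so μ ∉ Z.
Checking each element this way leaves Z(K) = {ν, σ}.

{ν, σ}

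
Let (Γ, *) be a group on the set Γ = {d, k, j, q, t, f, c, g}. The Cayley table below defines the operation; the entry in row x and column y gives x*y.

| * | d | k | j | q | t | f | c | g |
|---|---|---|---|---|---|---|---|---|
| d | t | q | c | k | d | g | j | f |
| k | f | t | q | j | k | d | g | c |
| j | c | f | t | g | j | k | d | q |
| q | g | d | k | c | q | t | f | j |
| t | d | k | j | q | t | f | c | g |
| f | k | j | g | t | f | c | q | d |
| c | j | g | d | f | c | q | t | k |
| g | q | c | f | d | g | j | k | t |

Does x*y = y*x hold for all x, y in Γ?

f*j = g but j*f = k.
Since f and j do not commute, Γ is not abelian.

No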